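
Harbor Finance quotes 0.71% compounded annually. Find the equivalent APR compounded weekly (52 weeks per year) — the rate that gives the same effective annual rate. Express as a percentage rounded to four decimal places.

0.7075%

Compounded annually, EAR = nominal = 0.007100.
Solve (1 + r/52)^52 = 1.007100: r/52 = 1.007100^(1/52) − 1 = 0.000136, so r = 0.007075 = 0.7075%.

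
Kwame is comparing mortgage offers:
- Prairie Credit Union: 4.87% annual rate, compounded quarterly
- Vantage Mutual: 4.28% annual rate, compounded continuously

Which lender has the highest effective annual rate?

Prairie Credit Union

Prairie Credit Union: (1 + 0.0487/4)^4 − 1 = 4.960%
Vantage Mutual: e^0.0428 − 1 = 4.373%
The highest effective annual rate is Prairie Credit Union at 4.960%.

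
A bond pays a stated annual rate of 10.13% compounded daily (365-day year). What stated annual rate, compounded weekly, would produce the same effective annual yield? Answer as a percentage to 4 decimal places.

EAR = (1 + 0.1013/365)^365 − 1 = 0.106593.
Solve (1 + r/52)^52 = 1.106593: r/52 = 1.106593^(1/52) − 1 = 0.001950, so r = 0.101385 = 10.1385%.

10.1385%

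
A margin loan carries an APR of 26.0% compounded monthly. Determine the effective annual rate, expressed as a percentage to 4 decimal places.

29.3334%

EAR = (1 + 0.260/12)^12 − 1.
= (1 + 0.021667)^12 − 1 = 1.293334 − 1 = 29.3334%.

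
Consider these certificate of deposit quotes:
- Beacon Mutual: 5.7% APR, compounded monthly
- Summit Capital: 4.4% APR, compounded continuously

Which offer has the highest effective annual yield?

Beacon Mutual

Beacon Mutual: (1 + 0.057/12)^12 − 1 = 5.851%
Summit Capital: e^0.044 − 1 = 4.498%
The highest effective annual rate is Beacon Mutual at 5.851%.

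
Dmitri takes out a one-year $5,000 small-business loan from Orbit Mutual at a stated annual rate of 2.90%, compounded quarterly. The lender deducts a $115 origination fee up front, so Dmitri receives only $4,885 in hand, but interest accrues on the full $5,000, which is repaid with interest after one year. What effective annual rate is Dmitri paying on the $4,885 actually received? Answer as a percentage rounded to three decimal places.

5.355%

Amount owed after one year: 5,000 × (1 + 0.0290/4)^4 = 5,000 × 1.029317 = $5,146.58.
Effective rate on net proceeds: 5,146.58 / 4,885 − 1 = 0.053549 = 5.355%.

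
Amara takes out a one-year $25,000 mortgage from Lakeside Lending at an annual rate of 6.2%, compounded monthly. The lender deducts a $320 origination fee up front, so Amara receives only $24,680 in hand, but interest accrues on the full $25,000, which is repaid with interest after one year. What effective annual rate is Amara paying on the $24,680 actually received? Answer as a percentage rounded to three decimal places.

7.759%

Amount owed after one year: 25,000 × (1 + 0.062/12)^12 = 25,000 × 1.063793 = $26,594.81.
Effective rate on net proceeds: 26,594.81 / 24,680 − 1 = 0.077586 = 7.759%.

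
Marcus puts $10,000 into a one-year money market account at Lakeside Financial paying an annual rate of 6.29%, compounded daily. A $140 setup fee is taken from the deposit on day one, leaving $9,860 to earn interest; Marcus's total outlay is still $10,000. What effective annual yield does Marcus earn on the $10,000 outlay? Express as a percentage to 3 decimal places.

5.001%

Value after one year: 9,860 × (1 + 0.0629/365)^365 = 9,860 × 1.064915 = $10,500.06.
Effective yield on the $10,000 outlay: 10,500.06 / 10,000 − 1 = 0.050006 = 5.001%.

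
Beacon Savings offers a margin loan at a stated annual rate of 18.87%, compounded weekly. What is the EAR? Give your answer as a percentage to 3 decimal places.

20.727%

EAR = (1 + 0.1887/52)^52 − 1.
= (1 + 0.003629)^52 − 1 = 1.207266 − 1 = 20.727%.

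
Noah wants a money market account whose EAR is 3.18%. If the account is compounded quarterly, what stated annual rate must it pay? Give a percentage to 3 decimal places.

3.143%

(1 + r/4)^4 − 1 = 0.0318, so 1 + r/4 = 1.0318^(1/4).
r/4 = 0.007857, so r = 0.031428 = 3.143%.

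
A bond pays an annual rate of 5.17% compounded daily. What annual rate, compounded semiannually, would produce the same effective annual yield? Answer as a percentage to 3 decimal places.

EAR = (1 + 0.0517/365)^365 − 1 = 0.053056.
Solve (1 + r/2)^2 = 1.053056: r/2 = 1.053056^(1/2) − 1 = 0.026185, so r = 0.052370 = 5.237%.

5.237%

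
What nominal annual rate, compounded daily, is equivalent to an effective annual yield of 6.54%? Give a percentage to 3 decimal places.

(1 + r/365)^365 − 1 = 0.0654, so 1 + r/365 = 1.0654^(1/365).
r/365 = 0.000174, so r = 0.063356 = 6.336%.

6.336%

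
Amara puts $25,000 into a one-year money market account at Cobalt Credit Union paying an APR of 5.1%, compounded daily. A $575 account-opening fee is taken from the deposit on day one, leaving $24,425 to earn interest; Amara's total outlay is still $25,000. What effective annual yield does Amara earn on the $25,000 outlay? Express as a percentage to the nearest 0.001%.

Value after one year: 24,425 × (1 + 0.051/365)^365 = 24,425 × 1.052319 = $25,702.90.
Effective yield on the $25,000 outlay: 25,702.90 / 25,000 − 1 = 0.028116 = 2.812%.

2.812%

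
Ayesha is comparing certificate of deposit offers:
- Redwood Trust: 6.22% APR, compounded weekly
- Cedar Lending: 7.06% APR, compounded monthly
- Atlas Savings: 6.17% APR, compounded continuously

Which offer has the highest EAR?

Redwood Trust: (1 + 0.0622/52)^52 − 1 = 6.414%
Cedar Lending: (1 + 0.0706/12)^12 − 1 = 7.293%
Atlas Savings: e^0.0617 − 1 = 6.364%
The highest effective annual rate is Cedar Lending at 7.293%.

Cedar Lending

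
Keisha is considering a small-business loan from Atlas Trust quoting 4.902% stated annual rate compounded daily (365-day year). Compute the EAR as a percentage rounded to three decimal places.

EAR = (1 + 0.04902/365)^365 − 1.
= 1.050238 − 1 = 5.024%.

5.024%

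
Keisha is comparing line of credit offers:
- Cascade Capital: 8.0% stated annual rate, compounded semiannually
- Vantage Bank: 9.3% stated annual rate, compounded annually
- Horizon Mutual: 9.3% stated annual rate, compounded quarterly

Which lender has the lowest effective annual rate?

Cascade Capital

Cascade Capital: (1 + 0.080/2)^2 − 1 = 8.160%
Vantage Bank: compounded annually, EAR = 9.300%
Horizon Mutual: (1 + 0.093/4)^4 − 1 = 9.629%
The lowest effective annual rate is Cascade Capital at 8.160%.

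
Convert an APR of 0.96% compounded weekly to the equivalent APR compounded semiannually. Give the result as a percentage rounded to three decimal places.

EAR = (1 + 0.0096/52)^52 − 1 = 0.009645.
Solve (1 + r/2)^2 = 1.009645: r/2 = 1.009645^(1/2) − 1 = 0.004811, so r = 0.009622 = 0.962%.

0.962%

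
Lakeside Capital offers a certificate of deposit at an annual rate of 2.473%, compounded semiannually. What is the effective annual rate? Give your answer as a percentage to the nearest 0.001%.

EAR = (1 + 0.02473/2)^2 − 1.
= 1.024883 − 1 = 2.488%.

2.488%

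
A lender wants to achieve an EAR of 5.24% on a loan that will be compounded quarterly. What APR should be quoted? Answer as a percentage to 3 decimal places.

5.140%

(1 + r/4)^4 − 1 = 0.0524, so 1 + r/4 = 1.0524^(1/4).
r/4 = 0.012850, so r = 0.051401 = 5.140%.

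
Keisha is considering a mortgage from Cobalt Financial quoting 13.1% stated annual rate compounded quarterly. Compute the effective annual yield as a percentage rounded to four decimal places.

13.7577%

EAR = (1 + 0.131/4)^4 − 1.
= (1 + 0.032750)^4 − 1 = 1.137577 − 1 = 13.7577%.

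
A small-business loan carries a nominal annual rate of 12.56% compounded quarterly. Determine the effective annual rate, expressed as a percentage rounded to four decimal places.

EAR = (1 + 0.1256/4)^4 − 1.
= 1.131641 − 1 = 13.1641%.

13.1641%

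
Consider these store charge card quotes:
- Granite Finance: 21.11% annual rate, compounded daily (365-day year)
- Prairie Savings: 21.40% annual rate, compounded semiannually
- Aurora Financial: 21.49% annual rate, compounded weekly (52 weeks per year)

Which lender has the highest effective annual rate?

Granite Finance: (1 + 0.2111/365)^365 − 1 = 23.496%
Prairie Savings: (1 + 0.2140/2)^2 − 1 = 22.545%
Aurora Financial: (1 + 0.2149/52)^52 − 1 = 23.919%
The highest effective annual rate is Aurora Financial at 23.919%.

Aurora Financial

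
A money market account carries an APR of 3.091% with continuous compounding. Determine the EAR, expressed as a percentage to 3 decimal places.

3.139%

With continuous compounding, EAR = e^0.03091 − 1.
e^0.03091 = 1.031393, so EAR = 0.031393 = 3.139%.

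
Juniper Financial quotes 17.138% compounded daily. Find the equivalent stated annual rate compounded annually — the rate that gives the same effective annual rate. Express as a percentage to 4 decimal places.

18.6894%

EAR = (1 + 0.17138/365)^365 − 1 = 0.186894.
Compounded annually, the equivalent nominal rate is the EAR itself: 18.6894%.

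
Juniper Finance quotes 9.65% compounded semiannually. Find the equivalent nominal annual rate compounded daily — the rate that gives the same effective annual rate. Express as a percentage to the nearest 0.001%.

9.426%

EAR = (1 + 0.0965/2)^2 − 1 = 0.098828.
Solve (1 + r/365)^365 = 1.098828: r/365 = 1.098828^(1/365) − 1 = 0.000258, so r = 0.094256 = 9.426%.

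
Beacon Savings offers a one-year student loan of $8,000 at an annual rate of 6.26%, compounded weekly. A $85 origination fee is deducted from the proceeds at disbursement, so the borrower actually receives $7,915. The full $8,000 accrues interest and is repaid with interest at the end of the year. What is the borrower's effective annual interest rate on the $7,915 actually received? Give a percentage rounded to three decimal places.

Amount owed after one year: 8,000 × (1 + 0.0626/52)^52 = 8,000 × 1.064561 = $8,516.49.
Effective rate on net proceeds: 8,516.49 / 7,915 − 1 = 0.075993 = 7.599%.

7.599%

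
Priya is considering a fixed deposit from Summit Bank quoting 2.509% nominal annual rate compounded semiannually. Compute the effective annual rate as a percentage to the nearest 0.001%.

2.525%

EAR = (1 + 0.02509/2)^2 − 1.
= (1 + 0.012545)^2 − 1 = 1.025247 − 1 = 2.525%.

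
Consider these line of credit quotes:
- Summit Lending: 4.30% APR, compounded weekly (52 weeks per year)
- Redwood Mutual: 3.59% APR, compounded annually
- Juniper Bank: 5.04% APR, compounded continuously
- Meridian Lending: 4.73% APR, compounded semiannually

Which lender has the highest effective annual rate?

Juniper Bank

Summit Lending: (1 + 0.0430/52)^52 − 1 = 4.392%
Redwood Mutual: compounded annually, EAR = 3.590%
Juniper Bank: e^0.0504 − 1 = 5.169%
Meridian Lending: (1 + 0.0473/2)^2 − 1 = 4.786%
The highest effective annual rate is Juniper Bank at 5.169%.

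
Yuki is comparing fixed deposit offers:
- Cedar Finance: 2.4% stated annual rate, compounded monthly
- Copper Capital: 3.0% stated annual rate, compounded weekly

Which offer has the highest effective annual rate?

Cedar Finance: (1 + 0.024/12)^12 − 1 = 2.427%
Copper Capital: (1 + 0.030/52)^52 − 1 = 3.045%
The highest effective annual rate is Copper Capital at 3.045%.

Copper Capital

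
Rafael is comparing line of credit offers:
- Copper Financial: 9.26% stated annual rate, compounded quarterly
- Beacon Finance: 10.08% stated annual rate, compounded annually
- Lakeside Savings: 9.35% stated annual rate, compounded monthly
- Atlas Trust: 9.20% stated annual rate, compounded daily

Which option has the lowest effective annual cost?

Copper Financial: (1 + 0.0926/4)^4 − 1 = 9.587%
Beacon Finance: compounded annually, EAR = 10.080%
Lakeside Savings: (1 + 0.0935/12)^12 − 1 = 9.761%
Atlas Trust: (1 + 0.0920/365)^365 − 1 = 9.635%
The lowest effective annual rate is Copper Financial at 9.587%.

Copper Financial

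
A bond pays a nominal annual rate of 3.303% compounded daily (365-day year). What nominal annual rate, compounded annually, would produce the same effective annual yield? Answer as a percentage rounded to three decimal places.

EAR = (1 + 0.03303/365)^365 − 1 = 0.033580.
Compounded annually, the equivalent nominal rate is the EAR itself: 3.358%.

3.358%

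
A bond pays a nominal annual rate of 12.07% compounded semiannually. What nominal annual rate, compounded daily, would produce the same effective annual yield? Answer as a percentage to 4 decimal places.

EAR = (1 + 0.1207/2)^2 − 1 = 0.124342.
Solve (1 + r/365)^365 = 1.124342: r/365 = 1.124342^(1/365) − 1 = 0.000321, so r = 0.117217 = 11.7217%.

11.7217%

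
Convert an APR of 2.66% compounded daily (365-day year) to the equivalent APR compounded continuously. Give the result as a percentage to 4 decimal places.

2.6599%

EAR = (1 + 0.0266/365)^365 − 1 = 0.026956.
Equivalent continuous rate: r = ln(1 + 0.026956) = 0.026599 = 2.6599%.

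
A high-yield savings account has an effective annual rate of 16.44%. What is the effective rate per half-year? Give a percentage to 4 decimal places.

7.9074%

The per-half-year rate i satisfies (1 + i)^2 = 1 + 0.1644.
i = 1.1644^(1/2) − 1 = 0.0790737 = 7.9074%.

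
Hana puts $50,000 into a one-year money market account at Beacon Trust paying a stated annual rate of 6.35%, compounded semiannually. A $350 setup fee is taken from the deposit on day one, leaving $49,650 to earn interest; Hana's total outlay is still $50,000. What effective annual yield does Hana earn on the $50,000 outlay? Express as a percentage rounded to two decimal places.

Value after one year: 49,650 × (1 + 0.0635/2)^2 = 49,650 × 1.064508 = $52,852.83.
Effective yield on the $50,000 outlay: 52,852.83 / 50,000 − 1 = 0.057057 = 5.71%.

5.71%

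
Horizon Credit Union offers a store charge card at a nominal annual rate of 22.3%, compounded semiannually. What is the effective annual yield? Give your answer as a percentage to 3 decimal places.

EAR = (1 + 0.223/2)^2 − 1.
= (1 + 0.111500)^2 − 1 = 1.235432 − 1 = 23.543%.

23.543%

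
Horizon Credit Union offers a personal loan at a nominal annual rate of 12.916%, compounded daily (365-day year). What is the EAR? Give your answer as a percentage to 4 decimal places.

13.7846%

EAR = (1 + 0.12916/365)^365 − 1.
= 1.137846 − 1 = 13.7846%.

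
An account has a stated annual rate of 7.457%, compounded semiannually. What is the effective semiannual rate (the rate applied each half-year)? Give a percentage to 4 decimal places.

With a nominal annual rate compounded semiannually, the periodic rate is the nominal rate divided by 2.
i = 0.07457 / 2 = 0.0372850 = 3.7285%.

3.7285%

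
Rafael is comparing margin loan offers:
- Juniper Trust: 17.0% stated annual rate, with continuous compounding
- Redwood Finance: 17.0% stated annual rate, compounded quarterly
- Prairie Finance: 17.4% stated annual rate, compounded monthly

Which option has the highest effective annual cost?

Prairie Finance

Juniper Trust: e^0.170 − 1 = 18.530%
Redwood Finance: (1 + 0.170/4)^4 − 1 = 18.115%
Prairie Finance: (1 + 0.174/12)^12 − 1 = 18.857%
The highest effective annual rate is Prairie Finance at 18.857%.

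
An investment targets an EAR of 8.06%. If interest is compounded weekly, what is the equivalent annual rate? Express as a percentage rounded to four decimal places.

7.7574%

(1 + r/52)^52 − 1 = 0.0806, so 1 + r/52 = 1.0806^(1/52).
r/52 = 0.001492, so r = 0.077574 = 7.7574%.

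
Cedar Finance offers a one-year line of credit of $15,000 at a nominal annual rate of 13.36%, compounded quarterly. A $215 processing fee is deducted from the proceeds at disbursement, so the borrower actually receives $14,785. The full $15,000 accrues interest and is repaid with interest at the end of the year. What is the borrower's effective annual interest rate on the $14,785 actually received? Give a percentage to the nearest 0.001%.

15.703%

Amount owed after one year: 15,000 × (1 + 0.1336/4)^4 = 15,000 × 1.140444 = $17,106.65.
Effective rate on net proceeds: 17,106.65 / 14,785 − 1 = 0.157028 = 15.703%.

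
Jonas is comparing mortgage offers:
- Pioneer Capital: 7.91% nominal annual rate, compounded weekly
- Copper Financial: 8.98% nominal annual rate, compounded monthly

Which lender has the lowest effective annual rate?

Pioneer Capital

Pioneer Capital: (1 + 0.0791/52)^52 − 1 = 8.225%
Copper Financial: (1 + 0.0898/12)^12 − 1 = 9.359%
The lowest effective annual rate is Pioneer Capital at 8.225%.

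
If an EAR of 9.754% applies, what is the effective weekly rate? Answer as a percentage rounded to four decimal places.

The per-week rate i satisfies (1 + i)^52 = 1 + 0.09754.
i = 1.09754^(1/52) − 1 = 0.0017914 = 0.1791%.

0.1791%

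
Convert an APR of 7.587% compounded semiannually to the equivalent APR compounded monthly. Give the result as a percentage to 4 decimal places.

EAR = (1 + 0.07587/2)^2 − 1 = 0.077309.
Solve (1 + r/12)^12 = 1.077309: r/12 = 1.077309^(1/12) − 1 = 0.006225, so r = 0.074698 = 7.4698%.

7.4698%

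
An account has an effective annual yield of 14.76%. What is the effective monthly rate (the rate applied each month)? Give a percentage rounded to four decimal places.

The per-month rate i satisfies (1 + i)^12 = 1 + 0.1476.
i = 1.1476^(1/12) − 1 = 0.0115388 = 1.1539%.

1.1539%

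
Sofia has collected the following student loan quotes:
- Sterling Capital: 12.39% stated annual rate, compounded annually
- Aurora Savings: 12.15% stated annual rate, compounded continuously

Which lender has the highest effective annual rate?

Aurora Savings

Sterling Capital: compounded annually, EAR = 12.390%
Aurora Savings: e^0.1215 − 1 = 12.919%
The highest effective annual rate is Aurora Savings at 12.919%.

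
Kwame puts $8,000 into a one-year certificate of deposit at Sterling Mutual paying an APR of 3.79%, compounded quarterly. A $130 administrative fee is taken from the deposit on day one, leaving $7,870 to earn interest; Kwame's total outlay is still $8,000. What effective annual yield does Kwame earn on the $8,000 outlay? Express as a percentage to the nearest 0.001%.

2.157%

Value after one year: 7,870 × (1 + 0.0379/4)^4 = 7,870 × 1.038442 = $8,172.54.
Effective yield on the $8,000 outlay: 8,172.54 / 8,000 − 1 = 0.021567 = 2.157%.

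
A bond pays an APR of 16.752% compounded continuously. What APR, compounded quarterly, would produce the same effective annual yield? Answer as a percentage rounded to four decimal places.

17.1077%

EAR under continuous compounding: e^0.16752 − 1 = 0.182369.
Solve (1 + r/4)^4 = 1.182369: r/4 = 1.182369^(1/4) − 1 = 0.042769, so r = 0.171077 = 17.1077%.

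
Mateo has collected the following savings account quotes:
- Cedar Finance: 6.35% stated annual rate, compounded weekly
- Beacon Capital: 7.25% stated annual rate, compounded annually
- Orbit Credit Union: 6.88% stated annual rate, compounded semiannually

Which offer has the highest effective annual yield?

Cedar Finance: (1 + 0.0635/52)^52 − 1 = 6.552%
Beacon Capital: compounded annually, EAR = 7.250%
Orbit Credit Union: (1 + 0.0688/2)^2 − 1 = 6.998%
The highest effective annual rate is Beacon Capital at 7.250%.

Beacon Capital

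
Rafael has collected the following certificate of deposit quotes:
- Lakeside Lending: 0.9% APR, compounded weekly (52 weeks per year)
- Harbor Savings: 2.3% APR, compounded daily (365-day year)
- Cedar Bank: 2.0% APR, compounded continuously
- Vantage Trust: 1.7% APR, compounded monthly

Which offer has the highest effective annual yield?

Harbor Savings

Lakeside Lending: (1 + 0.009/52)^52 − 1 = 0.904%
Harbor Savings: (1 + 0.023/365)^365 − 1 = 2.327%
Cedar Bank: e^0.020 − 1 = 2.020%
Vantage Trust: (1 + 0.017/12)^12 − 1 = 1.713%
The highest effective annual rate is Harbor Savings at 2.327%.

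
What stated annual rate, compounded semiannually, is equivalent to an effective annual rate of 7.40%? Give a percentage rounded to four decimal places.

(1 + r/2)^2 − 1 = 0.0740, so 1 + r/2 = 1.0740^(1/2).
r/2 = 0.036340, so r = 0.072679 = 7.2679%.

7.2679%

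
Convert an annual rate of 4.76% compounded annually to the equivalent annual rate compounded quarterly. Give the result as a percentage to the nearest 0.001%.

Compounded annually, EAR = nominal = 0.047600.
Solve (1 + r/4)^4 = 1.047600: r/4 = 1.047600^(1/4) − 1 = 0.011693, so r = 0.046773 = 4.677%.

4.677%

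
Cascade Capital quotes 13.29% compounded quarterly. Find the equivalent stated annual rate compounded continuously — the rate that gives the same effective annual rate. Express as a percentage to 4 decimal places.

EAR = (1 + 0.1329/4)^4 − 1 = 0.139671.
Equivalent continuous rate: r = ln(1 + 0.139671) = 0.130740 = 13.0740%.

13.0740%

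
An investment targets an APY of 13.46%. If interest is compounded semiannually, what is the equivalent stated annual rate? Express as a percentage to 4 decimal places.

13.0352%

(1 + r/2)^2 − 1 = 0.1346, so 1 + r/2 = 1.1346^(1/2).
r/2 = 0.065176, so r = 0.130352 = 13.0352%.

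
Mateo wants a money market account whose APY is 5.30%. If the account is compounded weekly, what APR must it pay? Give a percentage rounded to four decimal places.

5.1669%

(1 + r/52)^52 − 1 = 0.0530, so 1 + r/52 = 1.0530^(1/52).
r/52 = 0.000994, so r = 0.051669 = 5.1669%.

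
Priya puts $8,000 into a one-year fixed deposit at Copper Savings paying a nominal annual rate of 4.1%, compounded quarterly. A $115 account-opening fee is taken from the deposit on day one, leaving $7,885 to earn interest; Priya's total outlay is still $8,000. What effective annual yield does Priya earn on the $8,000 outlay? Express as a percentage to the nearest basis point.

Value after one year: 7,885 × (1 + 0.041/4)^4 = 7,885 × 1.041635 = $8,213.29.
Effective yield on the $8,000 outlay: 8,213.29 / 8,000 − 1 = 0.026661 = 2.67%.

2.67%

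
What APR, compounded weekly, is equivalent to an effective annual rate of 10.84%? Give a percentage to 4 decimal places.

10.3019%

(1 + r/52)^52 − 1 = 0.1084, so 1 + r/52 = 1.1084^(1/52).
r/52 = 0.001981, so r = 0.103019 = 10.3019%.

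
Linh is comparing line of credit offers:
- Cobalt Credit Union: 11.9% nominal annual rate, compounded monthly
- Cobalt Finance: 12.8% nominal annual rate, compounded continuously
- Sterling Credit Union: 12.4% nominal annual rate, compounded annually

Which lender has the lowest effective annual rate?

Sterling Credit Union

Cobalt Credit Union: (1 + 0.119/12)^12 − 1 = 12.571%
Cobalt Finance: e^0.128 − 1 = 13.655%
Sterling Credit Union: compounded annually, EAR = 12.400%
The lowest effective annual rate is Sterling Credit Union at 12.400%.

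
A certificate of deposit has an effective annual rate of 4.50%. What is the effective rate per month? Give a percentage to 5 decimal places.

0.36748%

The per-month rate i satisfies (1 + i)^12 = 1 + 0.0450.
i = 1.0450^(1/12) − 1 = 0.0036748 = 0.36748%.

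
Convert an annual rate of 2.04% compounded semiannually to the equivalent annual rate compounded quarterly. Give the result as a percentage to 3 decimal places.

EAR = (1 + 0.0204/2)^2 − 1 = 0.020504.
Solve (1 + r/4)^4 = 1.020504: r/4 = 1.020504^(1/4) − 1 = 0.005087, so r = 0.020348 = 2.035%.

2.035%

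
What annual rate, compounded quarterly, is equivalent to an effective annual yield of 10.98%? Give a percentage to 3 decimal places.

(1 + r/4)^4 − 1 = 0.1098, so 1 + r/4 = 1.1098^(1/4).
r/4 = 0.026387, so r = 0.105548 = 10.555%.

10.555%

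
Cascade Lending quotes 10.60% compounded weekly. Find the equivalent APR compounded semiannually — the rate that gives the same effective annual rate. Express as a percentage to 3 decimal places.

10.875%

EAR = (1 + 0.1060/52)^52 − 1 = 0.111702.
Solve (1 + r/2)^2 = 1.111702: r/2 = 1.111702^(1/2) − 1 = 0.054373, so r = 0.108746 = 10.875%.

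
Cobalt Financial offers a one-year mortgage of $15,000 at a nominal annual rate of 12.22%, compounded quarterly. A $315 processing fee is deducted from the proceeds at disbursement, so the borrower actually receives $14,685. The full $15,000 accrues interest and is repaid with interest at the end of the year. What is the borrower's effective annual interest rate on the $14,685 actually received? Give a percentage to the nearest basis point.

15.21%

Amount owed after one year: 15,000 × (1 + 0.1222/4)^4 = 15,000 × 1.127915 = $16,918.72.
Effective rate on net proceeds: 16,918.72 / 14,685 − 1 = 0.152109 = 15.21%.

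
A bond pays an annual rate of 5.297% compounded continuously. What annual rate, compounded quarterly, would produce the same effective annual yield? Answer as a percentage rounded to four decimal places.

5.3322%

EAR under continuous compounding: e^0.05297 − 1 = 0.054398.
Solve (1 + r/4)^4 = 1.054398: r/4 = 1.054398^(1/4) − 1 = 0.013331, so r = 0.053322 = 5.3322%.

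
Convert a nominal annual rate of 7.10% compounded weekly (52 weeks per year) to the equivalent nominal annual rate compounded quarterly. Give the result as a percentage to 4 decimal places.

7.1585%

EAR = (1 + 0.0710/52)^52 − 1 = 0.073529.
Solve (1 + r/4)^4 = 1.073529: r/4 = 1.073529^(1/4) − 1 = 0.017896, so r = 0.071585 = 7.1585%.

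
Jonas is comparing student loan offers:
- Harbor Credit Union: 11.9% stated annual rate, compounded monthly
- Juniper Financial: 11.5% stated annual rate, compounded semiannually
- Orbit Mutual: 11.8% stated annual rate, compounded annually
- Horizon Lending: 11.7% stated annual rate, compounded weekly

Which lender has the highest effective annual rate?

Harbor Credit Union

Harbor Credit Union: (1 + 0.119/12)^12 − 1 = 12.571%
Juniper Financial: (1 + 0.115/2)^2 − 1 = 11.831%
Orbit Mutual: compounded annually, EAR = 11.800%
Horizon Lending: (1 + 0.117/52)^52 − 1 = 12.397%
The highest effective annual rate is Harbor Credit Union at 12.571%.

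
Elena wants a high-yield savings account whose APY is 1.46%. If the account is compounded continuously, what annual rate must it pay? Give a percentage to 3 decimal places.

Continuous: nominal r satisfies e^r − 1 = 0.0146.
r = ln(1 + 0.0146) = ln(1.0146) = 0.014494 = 1.449%.

1.449%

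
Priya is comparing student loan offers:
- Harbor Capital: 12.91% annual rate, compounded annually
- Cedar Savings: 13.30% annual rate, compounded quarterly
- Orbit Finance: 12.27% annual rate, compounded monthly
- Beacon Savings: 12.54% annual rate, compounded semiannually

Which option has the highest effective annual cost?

Harbor Capital: compounded annually, EAR = 12.910%
Cedar Savings: (1 + 0.1330/4)^4 − 1 = 13.978%
Orbit Finance: (1 + 0.1227/12)^12 − 1 = 12.984%
Beacon Savings: (1 + 0.1254/2)^2 − 1 = 12.933%
The highest effective annual rate is Cedar Savings at 13.978%.

Cedar Savings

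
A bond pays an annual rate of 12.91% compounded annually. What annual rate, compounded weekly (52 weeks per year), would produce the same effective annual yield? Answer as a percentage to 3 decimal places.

12.156%

Compounded annually, EAR = nominal = 0.129100.
Solve (1 + r/52)^52 = 1.129100: r/52 = 1.129100^(1/52) − 1 = 0.002338, so r = 0.121563 = 12.156%.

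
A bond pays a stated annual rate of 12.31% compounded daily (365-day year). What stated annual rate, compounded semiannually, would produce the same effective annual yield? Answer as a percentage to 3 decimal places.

EAR = (1 + 0.1231/365)^365 − 1 = 0.130974.
Solve (1 + r/2)^2 = 1.130974: r/2 = 1.130974^(1/2) − 1 = 0.063473, so r = 0.126945 = 12.695%.

12.695%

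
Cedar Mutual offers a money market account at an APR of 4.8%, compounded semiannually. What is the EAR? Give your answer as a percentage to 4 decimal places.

EAR = (1 + 0.048/2)^2 − 1.
= 1.048576 − 1 = 4.8576%.

4.8576%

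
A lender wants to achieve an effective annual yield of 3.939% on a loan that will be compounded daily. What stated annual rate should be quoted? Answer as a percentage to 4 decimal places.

(1 + r/365)^365 − 1 = 0.03939, so 1 + r/365 = 1.03939^(1/365).
r/365 = 0.000106, so r = 0.038636 = 3.8636%.

3.8636%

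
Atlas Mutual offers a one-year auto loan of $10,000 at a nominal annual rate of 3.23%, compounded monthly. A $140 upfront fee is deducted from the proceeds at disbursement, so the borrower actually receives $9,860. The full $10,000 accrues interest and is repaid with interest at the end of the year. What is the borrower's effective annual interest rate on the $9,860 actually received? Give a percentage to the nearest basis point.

Amount owed after one year: 10,000 × (1 + 0.0323/12)^12 = 10,000 × 1.032782 = $10,327.82.
Effective rate on net proceeds: 10,327.82 / 9,860 − 1 = 0.047447 = 4.74%.

4.74%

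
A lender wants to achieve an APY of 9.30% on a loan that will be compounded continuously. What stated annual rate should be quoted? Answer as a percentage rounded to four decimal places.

8.8926%

Continuous: nominal r satisfies e^r − 1 = 0.0930.
r = ln(1 + 0.0930) = ln(1.0930) = 0.088926 = 8.8926%.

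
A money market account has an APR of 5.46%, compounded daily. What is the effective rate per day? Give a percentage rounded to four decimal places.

0.0150%

With a nominal annual rate compounded daily, the periodic rate is the nominal rate divided by 365.
i = 0.0546 / 365 = 0.0001496 = 0.0150%.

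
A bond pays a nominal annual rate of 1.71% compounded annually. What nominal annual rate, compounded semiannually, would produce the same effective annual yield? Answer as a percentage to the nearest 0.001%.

1.703%

Compounded annually, EAR = nominal = 0.017100.
Solve (1 + r/2)^2 = 1.017100: r/2 = 1.017100^(1/2) − 1 = 0.008514, so r = 0.017028 = 1.703%.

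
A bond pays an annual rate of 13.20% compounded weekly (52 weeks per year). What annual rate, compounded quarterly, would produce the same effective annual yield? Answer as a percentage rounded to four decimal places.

EAR = (1 + 0.1320/52)^52 − 1 = 0.140917.
Solve (1 + r/4)^4 = 1.140917: r/4 = 1.140917^(1/4) − 1 = 0.033507, so r = 0.134029 = 13.4029%.

13.4029%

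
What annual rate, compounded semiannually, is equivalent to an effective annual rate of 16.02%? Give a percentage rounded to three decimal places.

(1 + r/2)^2 − 1 = 0.1602, so 1 + r/2 = 1.1602^(1/2).
r/2 = 0.077126, so r = 0.154252 = 15.425%.

15.425%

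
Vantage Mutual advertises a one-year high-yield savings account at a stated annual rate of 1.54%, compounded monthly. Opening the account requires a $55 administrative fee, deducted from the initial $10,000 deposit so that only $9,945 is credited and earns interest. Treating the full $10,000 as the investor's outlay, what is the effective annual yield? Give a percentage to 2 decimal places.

Value after one year: 9,945 × (1 + 0.0154/12)^12 = 9,945 × 1.015509 = $10,099.24.
Effective yield on the $10,000 outlay: 10,099.24 / 10,000 − 1 = 0.009924 = 0.99%.

0.99%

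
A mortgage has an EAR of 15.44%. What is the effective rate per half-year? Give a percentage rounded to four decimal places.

7.4430%

The per-half-year rate i satisfies (1 + i)^2 = 1 + 0.1544.
i = 1.1544^(1/2) − 1 = 0.0744301 = 7.4430%.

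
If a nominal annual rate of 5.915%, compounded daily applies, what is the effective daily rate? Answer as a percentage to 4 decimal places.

With a nominal annual rate compounded daily, the periodic rate is the nominal rate divided by 365.
i = 0.05915 / 365 = 0.0001621 = 0.0162%.

0.0162%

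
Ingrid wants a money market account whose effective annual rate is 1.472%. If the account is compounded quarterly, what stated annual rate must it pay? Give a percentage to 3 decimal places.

1.464%

(1 + r/4)^4 − 1 = 0.01472, so 1 + r/4 = 1.01472^(1/4).
r/4 = 0.003660, so r = 0.014639 = 1.464%.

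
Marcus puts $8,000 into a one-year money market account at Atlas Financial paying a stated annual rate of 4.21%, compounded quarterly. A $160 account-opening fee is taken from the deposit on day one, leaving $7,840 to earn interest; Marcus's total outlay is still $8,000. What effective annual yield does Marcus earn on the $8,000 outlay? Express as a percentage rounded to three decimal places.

Value after one year: 7,840 × (1 + 0.0421/4)^4 = 7,840 × 1.042769 = $8,175.31.
Effective yield on the $8,000 outlay: 8,175.31 / 8,000 − 1 = 0.021914 = 2.191%.

2.191%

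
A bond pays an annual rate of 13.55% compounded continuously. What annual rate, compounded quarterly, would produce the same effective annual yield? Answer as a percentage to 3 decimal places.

13.782%

EAR under continuous compounding: e^0.1355 − 1 = 0.145109.
Solve (1 + r/4)^4 = 1.145109: r/4 = 1.145109^(1/4) − 1 = 0.034455, so r = 0.137821 = 13.782%.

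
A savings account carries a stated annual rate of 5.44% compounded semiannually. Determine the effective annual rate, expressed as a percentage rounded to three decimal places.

5.514%

EAR = (1 + 0.0544/2)^2 − 1.
= (1 + 0.027200)^2 − 1 = 1.055140 − 1 = 5.514%.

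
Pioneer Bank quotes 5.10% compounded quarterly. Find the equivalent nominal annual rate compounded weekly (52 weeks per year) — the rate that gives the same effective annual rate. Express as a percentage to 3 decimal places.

EAR = (1 + 0.0510/4)^4 − 1 = 0.051984.
Solve (1 + r/52)^52 = 1.051984: r/52 = 1.051984^(1/52) − 1 = 0.000975, so r = 0.050702 = 5.070%.

5.070%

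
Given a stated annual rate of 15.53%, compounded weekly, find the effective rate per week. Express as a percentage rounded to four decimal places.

With a nominal annual rate compounded weekly, the periodic rate is the nominal rate divided by 52.
i = 0.1553 / 52 = 0.0029865 = 0.2987%.

0.2987%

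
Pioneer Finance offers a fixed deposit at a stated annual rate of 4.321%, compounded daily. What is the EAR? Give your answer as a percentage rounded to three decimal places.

EAR = (1 + 0.04321/365)^365 − 1.
= (1 + 0.000118)^365 − 1 = 1.044154 − 1 = 4.415%.

4.415%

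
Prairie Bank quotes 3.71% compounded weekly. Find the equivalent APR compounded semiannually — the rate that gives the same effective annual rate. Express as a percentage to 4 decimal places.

3.7433%

EAR = (1 + 0.0371/52)^52 − 1 = 0.037783.
Solve (1 + r/2)^2 = 1.037783: r/2 = 1.037783^(1/2) − 1 = 0.018716, so r = 0.037433 = 3.7433%.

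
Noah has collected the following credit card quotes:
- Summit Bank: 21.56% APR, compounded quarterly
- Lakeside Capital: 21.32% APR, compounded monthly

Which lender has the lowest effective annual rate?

Summit Bank: (1 + 0.2156/4)^4 − 1 = 23.367%
Lakeside Capital: (1 + 0.2132/12)^12 − 1 = 23.532%
The lowest effective annual rate is Summit Bank at 23.367%.

Summit Bank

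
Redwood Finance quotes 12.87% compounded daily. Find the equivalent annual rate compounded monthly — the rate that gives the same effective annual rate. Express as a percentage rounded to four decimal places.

12.9370%

EAR = (1 + 0.1287/365)^365 − 1 = 0.137323.
Solve (1 + r/12)^12 = 1.137323: r/12 = 1.137323^(1/12) − 1 = 0.010781, so r = 0.129370 = 12.9370%.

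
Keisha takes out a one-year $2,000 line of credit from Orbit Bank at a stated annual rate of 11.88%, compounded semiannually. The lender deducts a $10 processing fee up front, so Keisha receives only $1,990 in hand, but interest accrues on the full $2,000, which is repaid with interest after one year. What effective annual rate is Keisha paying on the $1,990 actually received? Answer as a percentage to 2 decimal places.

Amount owed after one year: 2,000 × (1 + 0.1188/2)^2 = 2,000 × 1.122328 = $2,244.66.
Effective rate on net proceeds: 2,244.66 / 1,990 − 1 = 0.127968 = 12.80%.

12.80%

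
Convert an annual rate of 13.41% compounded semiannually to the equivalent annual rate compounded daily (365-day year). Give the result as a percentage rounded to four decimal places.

12.9819%

EAR = (1 + 0.1341/2)^2 − 1 = 0.138596.
Solve (1 + r/365)^365 = 1.138596: r/365 = 1.138596^(1/365) − 1 = 0.000356, so r = 0.129819 = 12.9819%.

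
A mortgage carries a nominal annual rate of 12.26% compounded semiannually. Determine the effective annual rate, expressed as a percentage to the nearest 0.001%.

EAR = (1 + 0.1226/2)^2 − 1.
= 1.126358 − 1 = 12.636%.

12.636%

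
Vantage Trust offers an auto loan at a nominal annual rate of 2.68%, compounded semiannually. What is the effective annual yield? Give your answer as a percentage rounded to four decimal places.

2.6980%

EAR = (1 + 0.0268/2)^2 − 1.
= 1.026980 − 1 = 2.6980%.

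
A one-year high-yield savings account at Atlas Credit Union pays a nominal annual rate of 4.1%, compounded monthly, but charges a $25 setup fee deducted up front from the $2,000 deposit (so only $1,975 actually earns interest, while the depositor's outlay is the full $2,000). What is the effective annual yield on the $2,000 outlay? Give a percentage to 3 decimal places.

2.876%

Value after one year: 1,975 × (1 + 0.041/12)^12 = 1,975 × 1.041779 = $2,057.51.
Effective yield on the $2,000 outlay: 2,057.51 / 2,000 − 1 = 0.028757 = 2.876%.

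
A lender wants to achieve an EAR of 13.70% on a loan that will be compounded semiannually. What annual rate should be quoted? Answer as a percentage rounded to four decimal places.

13.2604%

(1 + r/2)^2 − 1 = 0.1370, so 1 + r/2 = 1.1370^(1/2).
r/2 = 0.066302, so r = 0.132604 = 13.2604%.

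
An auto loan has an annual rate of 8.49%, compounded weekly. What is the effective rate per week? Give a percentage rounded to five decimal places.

With a nominal annual rate compounded weekly, the periodic rate is the nominal rate divided by 52.
i = 0.0849 / 52 = 0.0016327 = 0.16327%.

0.16327%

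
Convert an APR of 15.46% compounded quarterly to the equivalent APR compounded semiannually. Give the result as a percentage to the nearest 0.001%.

15.759%

EAR = (1 + 0.1546/4)^4 − 1 = 0.163796.
Solve (1 + r/2)^2 = 1.163796: r/2 = 1.163796^(1/2) − 1 = 0.078794, so r = 0.157588 = 15.759%.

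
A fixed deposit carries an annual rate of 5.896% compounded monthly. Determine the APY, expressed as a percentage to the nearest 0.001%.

EAR = (1 + 0.05896/12)^12 − 1.
= (1 + 0.004913)^12 − 1 = 1.060580 − 1 = 6.058%.

6.058%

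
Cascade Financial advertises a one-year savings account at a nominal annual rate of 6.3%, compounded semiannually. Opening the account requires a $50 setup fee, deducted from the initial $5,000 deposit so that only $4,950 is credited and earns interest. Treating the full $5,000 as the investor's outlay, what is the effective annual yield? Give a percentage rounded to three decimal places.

5.335%

Value after one year: 4,950 × (1 + 0.063/2)^2 = 4,950 × 1.063992 = $5,266.76.
Effective yield on the $5,000 outlay: 5,266.76 / 5,000 − 1 = 0.053352 = 5.335%.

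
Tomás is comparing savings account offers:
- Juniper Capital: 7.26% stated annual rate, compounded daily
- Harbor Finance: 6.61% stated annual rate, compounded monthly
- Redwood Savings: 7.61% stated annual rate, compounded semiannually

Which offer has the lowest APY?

Harbor Finance

Juniper Capital: (1 + 0.0726/365)^365 − 1 = 7.529%
Harbor Finance: (1 + 0.0661/12)^12 − 1 = 6.814%
Redwood Savings: (1 + 0.0761/2)^2 − 1 = 7.755%
The lowest effective annual rate is Harbor Finance at 6.814%.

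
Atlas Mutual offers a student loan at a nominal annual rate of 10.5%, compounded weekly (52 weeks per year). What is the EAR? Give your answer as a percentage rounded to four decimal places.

EAR = (1 + 0.105/52)^52 − 1.
= 1.110593 − 1 = 11.0593%.

11.0593%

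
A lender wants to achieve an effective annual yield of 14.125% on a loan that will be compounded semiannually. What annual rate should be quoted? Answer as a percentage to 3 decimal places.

(1 + r/2)^2 − 1 = 0.14125, so 1 + r/2 = 1.14125^(1/2).
r/2 = 0.068293, so r = 0.136586 = 13.659%.

13.659%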